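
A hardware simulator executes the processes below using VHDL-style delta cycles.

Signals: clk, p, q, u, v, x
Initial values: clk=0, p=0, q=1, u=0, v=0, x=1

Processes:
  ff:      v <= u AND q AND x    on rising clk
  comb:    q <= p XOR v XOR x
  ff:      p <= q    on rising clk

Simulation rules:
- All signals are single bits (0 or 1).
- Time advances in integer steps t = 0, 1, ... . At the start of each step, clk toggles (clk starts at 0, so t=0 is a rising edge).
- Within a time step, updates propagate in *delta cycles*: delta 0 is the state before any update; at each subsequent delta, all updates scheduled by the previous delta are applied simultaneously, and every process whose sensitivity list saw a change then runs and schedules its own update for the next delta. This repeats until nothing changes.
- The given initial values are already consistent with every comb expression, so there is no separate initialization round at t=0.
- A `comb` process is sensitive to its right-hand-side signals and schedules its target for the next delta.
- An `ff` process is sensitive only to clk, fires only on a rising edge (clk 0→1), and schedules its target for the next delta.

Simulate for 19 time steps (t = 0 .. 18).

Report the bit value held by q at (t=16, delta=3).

0

t0.Δ0 v=0 p=0 u=0 x=1 q=1 clk=0
t0.Δ1 v=0 p=0 u=0 x=1 q=1 clk=1
t0.Δ2 v=0 p=1 u=0 x=1 q=1 clk=1
t0.Δ3 v=0 p=1 u=0 x=1 q=0 clk=1
t1.Δ0 v=0 p=1 u=0 x=1 q=0 clk=1
t1.Δ1 v=0 p=1 u=0 x=1 q=0 clk=0
t2.Δ0 v=0 p=1 u=0 x=1 q=0 clk=0
t2.Δ1 v=0 p=1 u=0 x=1 q=0 clk=1
t2.Δ2 v=0 p=0 u=0 x=1 q=0 clk=1
t2.Δ3 v=0 p=0 u=0 x=1 q=1 clk=1
t3.Δ0 v=0 p=0 u=0 x=1 q=1 clk=1
t3.Δ1 v=0 p=0 u=0 x=1 q=1 clk=0
t4.Δ0 v=0 p=0 u=0 x=1 q=1 clk=0
t4.Δ1 v=0 p=0 u=0 x=1 q=1 clk=1
t4.Δ2 v=0 p=1 u=0 x=1 q=1 clk=1
t4.Δ3 v=0 p=1 u=0 x=1 q=0 clk=1
t5.Δ0 v=0 p=1 u=0 x=1 q=0 clk=1
t5.Δ1 v=0 p=1 u=0 x=1 q=0 clk=0
t6.Δ0 v=0 p=1 u=0 x=1 q=0 clk=0
t6.Δ1 v=0 p=1 u=0 x=1 q=0 clk=1
t6.Δ2 v=0 p=0 u=0 x=1 q=0 clk=1
t6.Δ3 v=0 p=0 u=0 x=1 q=1 clk=1
t7.Δ0 v=0 p=0 u=0 x=1 q=1 clk=1
t7.Δ1 v=0 p=0 u=0 x=1 q=1 clk=0
t8.Δ0 v=0 p=0 u=0 x=1 q=1 clk=0
t8.Δ1 v=0 p=0 u=0 x=1 q=1 clk=1
t8.Δ2 v=0 p=1 u=0 x=1 q=1 clk=1
t8.Δ3 v=0 p=1 u=0 x=1 q=0 clk=1
t9.Δ0 v=0 p=1 u=0 x=1 q=0 clk=1
t9.Δ1 v=0 p=1 u=0 x=1 q=0 clk=0
t10.Δ0 v=0 p=1 u=0 x=1 q=0 clk=0
t10.Δ1 v=0 p=1 u=0 x=1 q=0 clk=1
t10.Δ2 v=0 p=0 u=0 x=1 q=0 clk=1
t10.Δ3 v=0 p=0 u=0 x=1 q=1 clk=1
t11.Δ0 v=0 p=0 u=0 x=1 q=1 clk=1
t11.Δ1 v=0 p=0 u=0 x=1 q=1 clk=0
t12.Δ0 v=0 p=0 u=0 x=1 q=1 clk=0
t12.Δ1 v=0 p=0 u=0 x=1 q=1 clk=1
t12.Δ2 v=0 p=1 u=0 x=1 q=1 clk=1
t12.Δ3 v=0 p=1 u=0 x=1 q=0 clk=1
t13.Δ0 v=0 p=1 u=0 x=1 q=0 clk=1
t13.Δ1 v=0 p=1 u=0 x=1 q=0 clk=0
t14.Δ0 v=0 p=1 u=0 x=1 q=0 clk=0
t14.Δ1 v=0 p=1 u=0 x=1 q=0 clk=1
t14.Δ2 v=0 p=0 u=0 x=1 q=0 clk=1
t14.Δ3 v=0 p=0 u=0 x=1 q=1 clk=1
t15.Δ0 v=0 p=0 u=0 x=1 q=1 clk=1
t15.Δ1 v=0 p=0 u=0 x=1 q=1 clk=0
t16.Δ0 v=0 p=0 u=0 x=1 q=1 clk=0
t16.Δ1 v=0 p=0 u=0 x=1 q=1 clk=1
t16.Δ2 v=0 p=1 u=0 x=1 q=1 clk=1
t16.Δ3 v=0 p=1 u=0 x=1 q=0 clk=1
t17.Δ0 v=0 p=1 u=0 x=1 q=0 clk=1
t17.Δ1 v=0 p=1 u=0 x=1 q=0 clk=0
t18.Δ0 v=0 p=1 u=0 x=1 q=0 clk=0
t18.Δ1 v=0 p=1 u=0 x=1 q=0 clk=1
t18.Δ2 v=0 p=0 u=0 x=1 q=0 clk=1
t18.Δ3 v=0 p=0 u=0 x=1 q=1 clk=1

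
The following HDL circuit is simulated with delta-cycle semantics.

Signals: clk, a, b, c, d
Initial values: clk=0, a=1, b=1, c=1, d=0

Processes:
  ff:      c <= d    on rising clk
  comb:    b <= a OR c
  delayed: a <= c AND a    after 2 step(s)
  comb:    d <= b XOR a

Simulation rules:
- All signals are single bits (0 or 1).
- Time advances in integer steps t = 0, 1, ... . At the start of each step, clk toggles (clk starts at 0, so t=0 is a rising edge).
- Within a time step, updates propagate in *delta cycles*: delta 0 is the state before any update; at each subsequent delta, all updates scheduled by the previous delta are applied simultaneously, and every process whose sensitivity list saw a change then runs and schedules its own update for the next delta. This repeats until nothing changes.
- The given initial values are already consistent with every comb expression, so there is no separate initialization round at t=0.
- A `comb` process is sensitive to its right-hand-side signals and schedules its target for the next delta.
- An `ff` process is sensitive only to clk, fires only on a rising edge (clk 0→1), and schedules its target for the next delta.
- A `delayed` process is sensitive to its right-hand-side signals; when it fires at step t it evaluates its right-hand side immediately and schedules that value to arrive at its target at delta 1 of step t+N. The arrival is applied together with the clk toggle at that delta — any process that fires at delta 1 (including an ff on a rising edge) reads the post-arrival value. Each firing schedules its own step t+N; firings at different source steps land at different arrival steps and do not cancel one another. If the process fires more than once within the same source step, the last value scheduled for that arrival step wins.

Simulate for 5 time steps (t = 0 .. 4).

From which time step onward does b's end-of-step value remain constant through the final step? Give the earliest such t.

2

[bits: clk,a,b,c,d]
t=0: Δ0=01110 Δ1=11110 Δ2=11100 | 2Δ
t=1: Δ0=11100 Δ1=01100 | 1Δ
t=2: Δ0=01100 Δ1=10100 Δ2=10001 Δ3=10000 | 3Δ
t=3: Δ0=10000 Δ1=00000 | 1Δ
t=4: Δ0=00000 Δ1=10000 | 1Δ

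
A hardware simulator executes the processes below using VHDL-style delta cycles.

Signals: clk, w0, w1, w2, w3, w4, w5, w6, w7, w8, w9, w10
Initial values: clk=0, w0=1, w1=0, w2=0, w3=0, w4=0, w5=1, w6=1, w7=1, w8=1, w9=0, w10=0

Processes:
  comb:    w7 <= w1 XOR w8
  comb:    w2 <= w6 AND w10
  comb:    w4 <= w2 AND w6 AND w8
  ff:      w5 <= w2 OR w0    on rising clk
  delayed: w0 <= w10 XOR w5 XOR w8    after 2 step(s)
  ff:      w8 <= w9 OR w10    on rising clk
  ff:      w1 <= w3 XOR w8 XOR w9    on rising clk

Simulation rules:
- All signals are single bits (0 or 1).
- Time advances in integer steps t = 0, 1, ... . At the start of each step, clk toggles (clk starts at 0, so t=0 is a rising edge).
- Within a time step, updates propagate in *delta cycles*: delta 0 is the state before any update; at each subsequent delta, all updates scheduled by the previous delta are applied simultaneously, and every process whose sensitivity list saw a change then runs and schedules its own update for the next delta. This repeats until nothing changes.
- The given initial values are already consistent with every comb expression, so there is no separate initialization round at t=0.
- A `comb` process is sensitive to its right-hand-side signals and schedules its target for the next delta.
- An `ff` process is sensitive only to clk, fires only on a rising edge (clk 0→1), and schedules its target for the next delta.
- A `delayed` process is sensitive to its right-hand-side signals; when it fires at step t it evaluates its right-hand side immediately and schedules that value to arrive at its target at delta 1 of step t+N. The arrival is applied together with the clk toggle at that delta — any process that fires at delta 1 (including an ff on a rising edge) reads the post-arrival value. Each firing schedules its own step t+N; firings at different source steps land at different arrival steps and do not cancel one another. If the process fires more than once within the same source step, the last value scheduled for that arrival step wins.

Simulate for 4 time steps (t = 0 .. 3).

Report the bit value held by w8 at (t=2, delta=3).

t=0 Δ0: w8=1 w9=0 w5=1 w0=1 clk=0 w4=0 w2=0 w10=0 w6=1 w1=0 w7=1 w3=0
  Δ1: clk:0→1
  Δ2: w8:1→0, w1:0→1
  (2Δ to stable)
t=1 Δ0: w8=0 w9=0 w5=1 w0=1 clk=1 w4=0 w2=0 w10=0 w6=1 w1=1 w7=1 w3=0
  Δ1: clk:1→0
  (1Δ to stable)
t=2 Δ0: w8=0 w9=0 w5=1 w0=1 clk=0 w4=0 w2=0 w10=0 w6=1 w1=1 w7=1 w3=0
  Δ1: clk:0→1
  Δ2: w1:1→0
  Δ3: w7:1→0
  (3Δ to stable)
t=3 Δ0: w8=0 w9=0 w5=1 w0=1 clk=1 w4=0 w2=0 w10=0 w6=1 w1=0 w7=0 w3=0
  Δ1: clk:1→0
  (1Δ to stable)

0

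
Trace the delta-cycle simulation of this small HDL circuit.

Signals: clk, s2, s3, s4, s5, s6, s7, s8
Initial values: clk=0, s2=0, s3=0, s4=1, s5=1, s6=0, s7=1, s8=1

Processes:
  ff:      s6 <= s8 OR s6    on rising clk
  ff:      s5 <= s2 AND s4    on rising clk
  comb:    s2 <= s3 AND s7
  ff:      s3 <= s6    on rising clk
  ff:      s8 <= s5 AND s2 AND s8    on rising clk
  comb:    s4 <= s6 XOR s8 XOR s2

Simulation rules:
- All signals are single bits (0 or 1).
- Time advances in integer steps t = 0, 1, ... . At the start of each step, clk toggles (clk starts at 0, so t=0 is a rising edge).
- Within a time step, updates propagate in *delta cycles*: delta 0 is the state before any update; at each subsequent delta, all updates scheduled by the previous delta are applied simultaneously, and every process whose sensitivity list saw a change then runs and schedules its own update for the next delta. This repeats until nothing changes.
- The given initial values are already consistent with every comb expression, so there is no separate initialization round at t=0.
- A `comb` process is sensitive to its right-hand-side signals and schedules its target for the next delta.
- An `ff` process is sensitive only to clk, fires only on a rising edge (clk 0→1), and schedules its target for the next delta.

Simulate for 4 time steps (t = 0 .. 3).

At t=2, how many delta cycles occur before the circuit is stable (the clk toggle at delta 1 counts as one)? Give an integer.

t=0 Δ0: clk=0 s5=1 s2=0 s3=0 s4=1 s7=1 s8=1 s6=0
  Δ1: clk:0→1
  Δ2: s5:1→0, s8:1→0, s6:0→1
  (2Δ to stable)
t=1 Δ0: clk=1 s5=0 s2=0 s3=0 s4=1 s7=1 s8=0 s6=1
  Δ1: clk:1→0
  (1Δ to stable)
t=2 Δ0: clk=0 s5=0 s2=0 s3=0 s4=1 s7=1 s8=0 s6=1
  Δ1: clk:0→1
  Δ2: s3:0→1
  Δ3: s2:0→1
  Δ4: s4:1→0
  (4Δ to stable)
t=3 Δ0: clk=1 s5=0 s2=1 s3=1 s4=0 s7=1 s8=0 s6=1
  Δ1: clk:1→0
  (1Δ to stable)

4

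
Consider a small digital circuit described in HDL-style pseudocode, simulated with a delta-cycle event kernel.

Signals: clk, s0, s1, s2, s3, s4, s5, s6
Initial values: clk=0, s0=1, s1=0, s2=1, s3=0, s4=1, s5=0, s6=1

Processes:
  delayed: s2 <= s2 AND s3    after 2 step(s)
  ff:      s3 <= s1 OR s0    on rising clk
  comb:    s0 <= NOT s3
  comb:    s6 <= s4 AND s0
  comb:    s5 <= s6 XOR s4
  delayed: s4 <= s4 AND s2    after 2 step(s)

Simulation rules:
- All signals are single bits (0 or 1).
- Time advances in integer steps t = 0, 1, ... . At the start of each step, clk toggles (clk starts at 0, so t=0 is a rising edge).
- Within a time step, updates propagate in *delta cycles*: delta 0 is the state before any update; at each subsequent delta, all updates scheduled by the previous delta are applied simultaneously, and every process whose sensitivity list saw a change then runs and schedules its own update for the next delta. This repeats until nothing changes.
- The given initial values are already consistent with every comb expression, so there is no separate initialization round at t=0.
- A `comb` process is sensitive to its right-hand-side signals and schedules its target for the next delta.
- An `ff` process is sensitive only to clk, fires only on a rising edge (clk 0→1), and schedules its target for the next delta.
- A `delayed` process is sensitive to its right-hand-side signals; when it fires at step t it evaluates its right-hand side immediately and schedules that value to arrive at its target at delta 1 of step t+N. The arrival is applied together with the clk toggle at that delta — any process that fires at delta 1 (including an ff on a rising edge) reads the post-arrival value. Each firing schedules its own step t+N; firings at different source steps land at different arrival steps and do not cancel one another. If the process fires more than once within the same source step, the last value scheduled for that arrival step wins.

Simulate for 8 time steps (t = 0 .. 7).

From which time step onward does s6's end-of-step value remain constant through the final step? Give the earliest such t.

4

t=0 Δ0: s4=1 s2=1 s3=0 s1=0 s0=1 clk=0 s5=0 s6=1
  Δ1: clk:0→1
  Δ2: s3:0→1
  Δ3: s0:1→0
  Δ4: s6:1→0
  Δ5: s5:0→1
  (5Δ to stable)
t=1 Δ0: s4=1 s2=1 s3=1 s1=0 s0=0 clk=1 s5=1 s6=0
  Δ1: clk:1→0
  (1Δ to stable)
t=2 Δ0: s4=1 s2=1 s3=1 s1=0 s0=0 clk=0 s5=1 s6=0
  Δ1: clk:0→1
  Δ2: s3:1→0
  Δ3: s0:0→1
  Δ4: s6:0→1
  Δ5: s5:1→0
  (5Δ to stable)
t=3 Δ0: s4=1 s2=1 s3=0 s1=0 s0=1 clk=1 s5=0 s6=1
  Δ1: clk:1→0
  (1Δ to stable)
t=4 Δ0: s4=1 s2=1 s3=0 s1=0 s0=1 clk=0 s5=0 s6=1
  Δ1: s2:1→0, clk:0→1
  Δ2: s3:0→1
  Δ3: s0:1→0
  Δ4: s6:1→0
  Δ5: s5:0→1
  (5Δ to stable)
t=5 Δ0: s4=1 s2=0 s3=1 s1=0 s0=0 clk=1 s5=1 s6=0
  Δ1: clk:1→0
  (1Δ to stable)
t=6 Δ0: s4=1 s2=0 s3=1 s1=0 s0=0 clk=0 s5=1 s6=0
  Δ1: s4:1→0, clk:0→1
  Δ2: s3:1→0, s5:1→0
  Δ3: s0:0→1
  (3Δ to stable)
t=7 Δ0: s4=0 s2=0 s3=0 s1=0 s0=1 clk=1 s5=0 s6=0
  Δ1: clk:1→0
  (1Δ to stable)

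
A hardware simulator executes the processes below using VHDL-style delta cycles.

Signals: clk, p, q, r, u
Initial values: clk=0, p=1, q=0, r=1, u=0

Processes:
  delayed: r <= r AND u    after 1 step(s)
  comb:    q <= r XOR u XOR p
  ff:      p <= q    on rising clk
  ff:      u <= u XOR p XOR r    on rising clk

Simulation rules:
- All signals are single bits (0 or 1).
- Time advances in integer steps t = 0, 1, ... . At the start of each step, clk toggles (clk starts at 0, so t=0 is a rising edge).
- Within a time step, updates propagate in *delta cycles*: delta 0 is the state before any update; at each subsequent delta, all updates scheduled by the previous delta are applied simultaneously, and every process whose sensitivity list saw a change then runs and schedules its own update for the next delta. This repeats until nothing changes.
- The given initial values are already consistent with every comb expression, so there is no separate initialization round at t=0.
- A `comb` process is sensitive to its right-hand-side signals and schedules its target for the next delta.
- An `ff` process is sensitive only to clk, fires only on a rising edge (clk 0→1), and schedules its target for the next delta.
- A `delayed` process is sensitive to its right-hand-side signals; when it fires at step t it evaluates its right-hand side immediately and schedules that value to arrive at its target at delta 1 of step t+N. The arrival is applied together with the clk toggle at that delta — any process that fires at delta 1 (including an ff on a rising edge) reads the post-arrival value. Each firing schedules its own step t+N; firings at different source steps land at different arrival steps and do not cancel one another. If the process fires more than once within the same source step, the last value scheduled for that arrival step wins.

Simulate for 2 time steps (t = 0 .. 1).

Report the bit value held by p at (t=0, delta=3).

0

t0.Δ0 u=0 p=1 r=1 q=0 clk=0
t0.Δ1 u=0 p=1 r=1 q=0 clk=1
t0.Δ2 u=0 p=0 r=1 q=0 clk=1
t0.Δ3 u=0 p=0 r=1 q=1 clk=1
t1.Δ0 u=0 p=0 r=1 q=1 clk=1
t1.Δ1 u=0 p=0 r=1 q=1 clk=0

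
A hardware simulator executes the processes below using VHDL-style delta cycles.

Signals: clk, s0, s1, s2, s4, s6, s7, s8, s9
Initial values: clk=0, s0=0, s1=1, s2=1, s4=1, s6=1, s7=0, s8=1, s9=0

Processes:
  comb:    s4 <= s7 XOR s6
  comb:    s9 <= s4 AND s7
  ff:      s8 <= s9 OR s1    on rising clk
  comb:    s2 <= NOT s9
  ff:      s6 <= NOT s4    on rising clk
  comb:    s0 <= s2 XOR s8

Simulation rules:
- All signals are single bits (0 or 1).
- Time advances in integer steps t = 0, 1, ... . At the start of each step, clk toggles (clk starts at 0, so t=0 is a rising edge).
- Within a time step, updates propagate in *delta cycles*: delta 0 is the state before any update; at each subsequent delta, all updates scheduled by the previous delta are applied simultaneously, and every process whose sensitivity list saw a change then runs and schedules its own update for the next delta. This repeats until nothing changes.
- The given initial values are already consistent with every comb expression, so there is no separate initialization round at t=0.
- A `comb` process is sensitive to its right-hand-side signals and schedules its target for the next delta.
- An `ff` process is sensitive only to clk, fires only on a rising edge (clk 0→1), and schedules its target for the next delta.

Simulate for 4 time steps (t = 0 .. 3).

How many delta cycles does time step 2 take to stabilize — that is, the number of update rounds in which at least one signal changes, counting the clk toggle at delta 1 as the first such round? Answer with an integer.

3

t=0 Δ0: s1=1 s6=1 s4=1 clk=0 s8=1 s9=0 s2=1 s0=0 s7=0
  Δ1: clk:0→1
  Δ2: s6:1→0
  Δ3: s4:1→0
  (3Δ to stable)
t=1 Δ0: s1=1 s6=0 s4=0 clk=1 s8=1 s9=0 s2=1 s0=0 s7=0
  Δ1: clk:1→0
  (1Δ to stable)
t=2 Δ0: s1=1 s6=0 s4=0 clk=0 s8=1 s9=0 s2=1 s0=0 s7=0
  Δ1: clk:0→1
  Δ2: s6:0→1
  Δ3: s4:0→1
  (3Δ to stable)
t=3 Δ0: s1=1 s6=1 s4=1 clk=1 s8=1 s9=0 s2=1 s0=0 s7=0
  Δ1: clk:1→0
  (1Δ to stable)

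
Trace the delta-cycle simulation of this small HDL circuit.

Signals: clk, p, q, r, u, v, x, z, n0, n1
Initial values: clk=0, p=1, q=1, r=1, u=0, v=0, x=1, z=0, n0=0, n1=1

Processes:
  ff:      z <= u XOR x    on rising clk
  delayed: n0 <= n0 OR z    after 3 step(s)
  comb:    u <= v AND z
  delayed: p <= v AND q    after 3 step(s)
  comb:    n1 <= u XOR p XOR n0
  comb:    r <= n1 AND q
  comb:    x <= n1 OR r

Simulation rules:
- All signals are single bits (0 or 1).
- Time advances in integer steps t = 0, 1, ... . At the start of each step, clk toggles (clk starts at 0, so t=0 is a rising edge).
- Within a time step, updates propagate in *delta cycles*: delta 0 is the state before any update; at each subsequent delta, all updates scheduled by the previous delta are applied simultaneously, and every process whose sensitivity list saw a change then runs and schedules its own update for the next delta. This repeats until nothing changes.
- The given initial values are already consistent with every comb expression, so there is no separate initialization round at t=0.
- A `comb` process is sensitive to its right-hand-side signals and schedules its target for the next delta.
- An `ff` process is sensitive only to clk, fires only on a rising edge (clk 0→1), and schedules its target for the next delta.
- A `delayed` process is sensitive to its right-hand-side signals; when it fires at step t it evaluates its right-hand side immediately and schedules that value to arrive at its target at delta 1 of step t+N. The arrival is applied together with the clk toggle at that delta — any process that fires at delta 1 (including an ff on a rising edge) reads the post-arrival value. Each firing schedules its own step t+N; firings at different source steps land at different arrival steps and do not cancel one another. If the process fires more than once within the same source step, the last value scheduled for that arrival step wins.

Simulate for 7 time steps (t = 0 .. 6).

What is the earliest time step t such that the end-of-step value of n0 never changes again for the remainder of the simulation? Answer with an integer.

t0.Δ0 clk=0 n1=1 z=0 r=1 u=0 n0=0 p=1 x=1 q=1 v=0
t0.Δ1 clk=1 n1=1 z=0 r=1 u=0 n0=0 p=1 x=1 q=1 v=0
t0.Δ2 clk=1 n1=1 z=1 r=1 u=0 n0=0 p=1 x=1 q=1 v=0
t1.Δ0 clk=1 n1=1 z=1 r=1 u=0 n0=0 p=1 x=1 q=1 v=0
t1.Δ1 clk=0 n1=1 z=1 r=1 u=0 n0=0 p=1 x=1 q=1 v=0
t2.Δ0 clk=0 n1=1 z=1 r=1 u=0 n0=0 p=1 x=1 q=1 v=0
t2.Δ1 clk=1 n1=1 z=1 r=1 u=0 n0=0 p=1 x=1 q=1 v=0
t3.Δ0 clk=1 n1=1 z=1 r=1 u=0 n0=0 p=1 x=1 q=1 v=0
t3.Δ1 clk=0 n1=1 z=1 r=1 u=0 n0=1 p=1 x=1 q=1 v=0
t3.Δ2 clk=0 n1=0 z=1 r=1 u=0 n0=1 p=1 x=1 q=1 v=0
t3.Δ3 clk=0 n1=0 z=1 r=0 u=0 n0=1 p=1 x=1 q=1 v=0
t3.Δ4 clk=0 n1=0 z=1 r=0 u=0 n0=1 p=1 x=0 q=1 v=0
t4.Δ0 clk=0 n1=0 z=1 r=0 u=0 n0=1 p=1 x=0 q=1 v=0
t4.Δ1 clk=1 n1=0 z=1 r=0 u=0 n0=1 p=1 x=0 q=1 v=0
t4.Δ2 clk=1 n1=0 z=0 r=0 u=0 n0=1 p=1 x=0 q=1 v=0
t5.Δ0 clk=1 n1=0 z=0 r=0 u=0 n0=1 p=1 x=0 q=1 v=0
t5.Δ1 clk=0 n1=0 z=0 r=0 u=0 n0=1 p=1 x=0 q=1 v=0
t6.Δ0 clk=0 n1=0 z=0 r=0 u=0 n0=1 p=1 x=0 q=1 v=0
t6.Δ1 clk=1 n1=0 z=0 r=0 u=0 n0=1 p=1 x=0 q=1 v=0

3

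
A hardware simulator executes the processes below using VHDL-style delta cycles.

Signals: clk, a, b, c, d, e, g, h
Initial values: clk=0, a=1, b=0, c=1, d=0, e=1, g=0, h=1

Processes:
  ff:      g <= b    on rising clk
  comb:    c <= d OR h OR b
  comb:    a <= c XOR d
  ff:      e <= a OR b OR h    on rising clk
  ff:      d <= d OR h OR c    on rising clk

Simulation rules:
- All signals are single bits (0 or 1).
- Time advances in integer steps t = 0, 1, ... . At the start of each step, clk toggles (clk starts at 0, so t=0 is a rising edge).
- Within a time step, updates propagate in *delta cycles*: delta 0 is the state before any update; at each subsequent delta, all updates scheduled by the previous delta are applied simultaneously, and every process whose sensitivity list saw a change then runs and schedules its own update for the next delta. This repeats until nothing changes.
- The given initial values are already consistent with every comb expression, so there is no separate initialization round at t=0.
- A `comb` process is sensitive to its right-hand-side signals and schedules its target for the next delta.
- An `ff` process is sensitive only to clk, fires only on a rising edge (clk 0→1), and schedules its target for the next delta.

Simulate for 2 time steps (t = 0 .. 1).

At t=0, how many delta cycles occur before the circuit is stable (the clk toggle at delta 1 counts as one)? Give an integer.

[bits: b,a,d,e,c,g,h,clk]
t=0: Δ0=01011010 Δ1=01011011 Δ2=01111011 Δ3=00111011 | 3Δ
t=1: Δ0=00111011 Δ1=00111010 | 1Δ

3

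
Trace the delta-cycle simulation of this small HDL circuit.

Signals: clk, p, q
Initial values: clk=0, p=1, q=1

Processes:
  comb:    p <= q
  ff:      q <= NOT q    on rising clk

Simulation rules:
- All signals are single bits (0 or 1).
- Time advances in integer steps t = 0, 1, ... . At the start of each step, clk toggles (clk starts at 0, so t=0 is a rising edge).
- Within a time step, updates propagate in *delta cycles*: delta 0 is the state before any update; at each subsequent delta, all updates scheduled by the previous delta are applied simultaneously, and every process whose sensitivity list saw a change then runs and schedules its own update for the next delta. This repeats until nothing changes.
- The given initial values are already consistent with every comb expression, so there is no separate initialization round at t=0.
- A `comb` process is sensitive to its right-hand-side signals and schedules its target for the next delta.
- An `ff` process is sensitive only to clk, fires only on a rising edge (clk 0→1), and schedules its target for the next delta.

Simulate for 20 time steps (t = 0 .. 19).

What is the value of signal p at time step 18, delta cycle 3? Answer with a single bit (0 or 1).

[bits: p,clk,q]
t=0: Δ0=101 Δ1=111 Δ2=110 Δ3=010 | 3Δ
t=1: Δ0=010 Δ1=000 | 1Δ
t=2: Δ0=000 Δ1=010 Δ2=011 Δ3=111 | 3Δ
t=3: Δ0=111 Δ1=101 | 1Δ
t=4: Δ0=101 Δ1=111 Δ2=110 Δ3=010 | 3Δ
t=5: Δ0=010 Δ1=000 | 1Δ
t=6: Δ0=000 Δ1=010 Δ2=011 Δ3=111 | 3Δ
t=7: Δ0=111 Δ1=101 | 1Δ
t=8: Δ0=101 Δ1=111 Δ2=110 Δ3=010 | 3Δ
t=9: Δ0=010 Δ1=000 | 1Δ
t=10: Δ0=000 Δ1=010 Δ2=011 Δ3=111 | 3Δ
t=11: Δ0=111 Δ1=101 | 1Δ
t=12: Δ0=101 Δ1=111 Δ2=110 Δ3=010 | 3Δ
t=13: Δ0=010 Δ1=000 | 1Δ
t=14: Δ0=000 Δ1=010 Δ2=011 Δ3=111 | 3Δ
t=15: Δ0=111 Δ1=101 | 1Δ
t=16: Δ0=101 Δ1=111 Δ2=110 Δ3=010 | 3Δ
t=17: Δ0=010 Δ1=000 | 1Δ
t=18: Δ0=000 Δ1=010 Δ2=011 Δ3=111 | 3Δ
t=19: Δ0=111 Δ1=101 | 1Δ

1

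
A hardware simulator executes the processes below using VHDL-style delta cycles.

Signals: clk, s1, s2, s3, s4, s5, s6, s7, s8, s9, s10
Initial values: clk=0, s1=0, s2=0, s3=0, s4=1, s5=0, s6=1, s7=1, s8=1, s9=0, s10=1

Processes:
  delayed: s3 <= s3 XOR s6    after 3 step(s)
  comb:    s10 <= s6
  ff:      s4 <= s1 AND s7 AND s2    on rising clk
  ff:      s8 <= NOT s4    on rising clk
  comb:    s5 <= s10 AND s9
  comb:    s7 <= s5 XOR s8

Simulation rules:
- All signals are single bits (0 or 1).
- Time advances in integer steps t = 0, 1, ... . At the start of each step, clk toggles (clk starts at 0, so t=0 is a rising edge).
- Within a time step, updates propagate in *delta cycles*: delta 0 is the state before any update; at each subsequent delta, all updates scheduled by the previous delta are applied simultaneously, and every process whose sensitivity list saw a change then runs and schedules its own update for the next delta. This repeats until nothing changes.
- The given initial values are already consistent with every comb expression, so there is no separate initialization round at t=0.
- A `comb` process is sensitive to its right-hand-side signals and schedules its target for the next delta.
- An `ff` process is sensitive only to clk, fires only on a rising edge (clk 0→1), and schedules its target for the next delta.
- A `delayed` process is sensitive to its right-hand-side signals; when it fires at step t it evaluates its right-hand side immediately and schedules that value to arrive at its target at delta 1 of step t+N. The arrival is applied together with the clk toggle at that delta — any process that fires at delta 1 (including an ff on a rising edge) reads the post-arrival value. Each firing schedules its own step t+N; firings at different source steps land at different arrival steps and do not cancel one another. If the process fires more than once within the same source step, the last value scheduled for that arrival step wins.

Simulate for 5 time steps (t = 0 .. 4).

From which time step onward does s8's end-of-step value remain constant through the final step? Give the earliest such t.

2

t=0 Δ0: s5=0 s1=0 s6=1 clk=0 s3=0 s7=1 s9=0 s10=1 s4=1 s2=0 s8=1
  Δ1: clk:0→1
  Δ2: s4:1→0, s8:1→0
  Δ3: s7:1→0
  (3Δ to stable)
t=1 Δ0: s5=0 s1=0 s6=1 clk=1 s3=0 s7=0 s9=0 s10=1 s4=0 s2=0 s8=0
  Δ1: clk:1→0
  (1Δ to stable)
t=2 Δ0: s5=0 s1=0 s6=1 clk=0 s3=0 s7=0 s9=0 s10=1 s4=0 s2=0 s8=0
  Δ1: clk:0→1
  Δ2: s8:0→1
  Δ3: s7:0→1
  (3Δ to stable)
t=3 Δ0: s5=0 s1=0 s6=1 clk=1 s3=0 s7=1 s9=0 s10=1 s4=0 s2=0 s8=1
  Δ1: clk:1→0
  (1Δ to stable)
t=4 Δ0: s5=0 s1=0 s6=1 clk=0 s3=0 s7=1 s9=0 s10=1 s4=0 s2=0 s8=1
  Δ1: clk:0→1
  (1Δ to stable)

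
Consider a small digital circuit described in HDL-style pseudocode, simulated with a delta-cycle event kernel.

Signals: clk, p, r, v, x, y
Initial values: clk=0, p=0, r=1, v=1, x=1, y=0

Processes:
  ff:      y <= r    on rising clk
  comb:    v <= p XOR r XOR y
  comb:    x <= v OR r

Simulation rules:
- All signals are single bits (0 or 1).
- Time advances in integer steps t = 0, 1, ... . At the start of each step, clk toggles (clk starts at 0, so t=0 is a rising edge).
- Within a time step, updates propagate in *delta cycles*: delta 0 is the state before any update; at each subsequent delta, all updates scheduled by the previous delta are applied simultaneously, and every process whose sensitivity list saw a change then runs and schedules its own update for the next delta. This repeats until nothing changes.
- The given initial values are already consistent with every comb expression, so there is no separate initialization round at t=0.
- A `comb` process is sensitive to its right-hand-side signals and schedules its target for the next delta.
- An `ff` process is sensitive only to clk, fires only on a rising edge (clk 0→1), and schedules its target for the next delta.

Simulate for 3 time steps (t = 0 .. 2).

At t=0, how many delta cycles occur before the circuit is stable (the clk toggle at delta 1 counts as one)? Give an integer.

3

[bits: clk,x,r,p,y,v]
t=0: Δ0=011001 Δ1=111001 Δ2=111011 Δ3=111010 | 3Δ
t=1: Δ0=111010 Δ1=011010 | 1Δ
t=2: Δ0=011010 Δ1=111010 | 1Δ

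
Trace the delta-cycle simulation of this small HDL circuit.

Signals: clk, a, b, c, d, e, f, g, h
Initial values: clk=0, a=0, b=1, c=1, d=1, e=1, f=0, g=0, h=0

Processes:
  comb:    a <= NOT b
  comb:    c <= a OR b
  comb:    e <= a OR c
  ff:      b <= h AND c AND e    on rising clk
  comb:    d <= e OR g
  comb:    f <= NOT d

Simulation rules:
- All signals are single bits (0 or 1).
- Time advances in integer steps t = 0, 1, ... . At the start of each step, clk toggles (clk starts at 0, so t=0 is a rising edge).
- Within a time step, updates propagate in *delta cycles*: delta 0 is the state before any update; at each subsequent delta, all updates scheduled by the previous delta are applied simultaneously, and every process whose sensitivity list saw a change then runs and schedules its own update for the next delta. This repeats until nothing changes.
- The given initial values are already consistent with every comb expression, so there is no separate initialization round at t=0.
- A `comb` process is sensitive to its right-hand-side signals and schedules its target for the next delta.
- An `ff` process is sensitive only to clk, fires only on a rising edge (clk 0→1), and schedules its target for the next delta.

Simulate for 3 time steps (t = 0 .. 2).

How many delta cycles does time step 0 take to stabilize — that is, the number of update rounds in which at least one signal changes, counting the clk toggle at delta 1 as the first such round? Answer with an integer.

t0.Δ0 h=0 f=0 g=0 e=1 c=1 clk=0 d=1 b=1 a=0
t0.Δ1 h=0 f=0 g=0 e=1 c=1 clk=1 d=1 b=1 a=0
t0.Δ2 h=0 f=0 g=0 e=1 c=1 clk=1 d=1 b=0 a=0
t0.Δ3 h=0 f=0 g=0 e=1 c=0 clk=1 d=1 b=0 a=1
t0.Δ4 h=0 f=0 g=0 e=1 c=1 clk=1 d=1 b=0 a=1
t1.Δ0 h=0 f=0 g=0 e=1 c=1 clk=1 d=1 b=0 a=1
t1.Δ1 h=0 f=0 g=0 e=1 c=1 clk=0 d=1 b=0 a=1
t2.Δ0 h=0 f=0 g=0 e=1 c=1 clk=0 d=1 b=0 a=1
t2.Δ1 h=0 f=0 g=0 e=1 c=1 clk=1 d=1 b=0 a=1

4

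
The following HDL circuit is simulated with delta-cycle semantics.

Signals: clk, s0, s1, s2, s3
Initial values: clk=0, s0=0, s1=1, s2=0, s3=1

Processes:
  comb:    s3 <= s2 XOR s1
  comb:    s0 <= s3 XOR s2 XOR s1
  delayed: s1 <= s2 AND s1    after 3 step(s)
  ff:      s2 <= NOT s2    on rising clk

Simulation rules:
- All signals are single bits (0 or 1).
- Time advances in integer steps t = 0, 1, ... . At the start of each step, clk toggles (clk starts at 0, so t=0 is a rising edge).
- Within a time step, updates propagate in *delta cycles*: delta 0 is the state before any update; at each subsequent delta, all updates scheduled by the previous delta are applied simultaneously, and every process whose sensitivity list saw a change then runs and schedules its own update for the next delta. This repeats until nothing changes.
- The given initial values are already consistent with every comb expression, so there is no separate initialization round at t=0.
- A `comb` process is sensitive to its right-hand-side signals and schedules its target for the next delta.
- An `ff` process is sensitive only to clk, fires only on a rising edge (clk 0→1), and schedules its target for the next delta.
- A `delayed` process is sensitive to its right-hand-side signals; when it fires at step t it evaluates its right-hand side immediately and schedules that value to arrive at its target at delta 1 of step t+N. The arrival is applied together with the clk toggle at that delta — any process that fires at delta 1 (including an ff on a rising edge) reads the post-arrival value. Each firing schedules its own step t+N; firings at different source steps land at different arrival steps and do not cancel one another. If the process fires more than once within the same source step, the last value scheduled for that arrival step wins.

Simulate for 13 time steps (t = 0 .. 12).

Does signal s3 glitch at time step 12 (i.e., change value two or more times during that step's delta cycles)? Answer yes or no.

no

[bits: clk,s2,s0,s3,s1]
t=0: Δ0=00011 Δ1=10011 Δ2=11011 Δ3=11101 Δ4=11001 | 4Δ
t=1: Δ0=11001 Δ1=01001 | 1Δ
t=2: Δ0=01001 Δ1=11001 Δ2=10001 Δ3=10111 Δ4=10011 | 4Δ
t=3: Δ0=10011 Δ1=00011 | 1Δ
t=4: Δ0=00011 Δ1=10011 Δ2=11011 Δ3=11101 Δ4=11001 | 4Δ
t=5: Δ0=11001 Δ1=01000 Δ2=01110 Δ3=01010 | 3Δ
t=6: Δ0=01010 Δ1=11010 Δ2=10010 Δ3=10100 Δ4=10000 | 4Δ
t=7: Δ0=10000 Δ1=00001 Δ2=00111 Δ3=00011 | 3Δ
t=8: Δ0=00011 Δ1=10010 Δ2=11100 Δ3=11110 Δ4=11010 | 4Δ
t=9: Δ0=11010 Δ1=01010 | 1Δ
t=10: Δ0=01010 Δ1=11010 Δ2=10010 Δ3=10100 Δ4=10000 | 4Δ
t=11: Δ0=10000 Δ1=00000 | 1Δ
t=12: Δ0=00000 Δ1=10000 Δ2=11000 Δ3=11110 Δ4=11010 | 4Δ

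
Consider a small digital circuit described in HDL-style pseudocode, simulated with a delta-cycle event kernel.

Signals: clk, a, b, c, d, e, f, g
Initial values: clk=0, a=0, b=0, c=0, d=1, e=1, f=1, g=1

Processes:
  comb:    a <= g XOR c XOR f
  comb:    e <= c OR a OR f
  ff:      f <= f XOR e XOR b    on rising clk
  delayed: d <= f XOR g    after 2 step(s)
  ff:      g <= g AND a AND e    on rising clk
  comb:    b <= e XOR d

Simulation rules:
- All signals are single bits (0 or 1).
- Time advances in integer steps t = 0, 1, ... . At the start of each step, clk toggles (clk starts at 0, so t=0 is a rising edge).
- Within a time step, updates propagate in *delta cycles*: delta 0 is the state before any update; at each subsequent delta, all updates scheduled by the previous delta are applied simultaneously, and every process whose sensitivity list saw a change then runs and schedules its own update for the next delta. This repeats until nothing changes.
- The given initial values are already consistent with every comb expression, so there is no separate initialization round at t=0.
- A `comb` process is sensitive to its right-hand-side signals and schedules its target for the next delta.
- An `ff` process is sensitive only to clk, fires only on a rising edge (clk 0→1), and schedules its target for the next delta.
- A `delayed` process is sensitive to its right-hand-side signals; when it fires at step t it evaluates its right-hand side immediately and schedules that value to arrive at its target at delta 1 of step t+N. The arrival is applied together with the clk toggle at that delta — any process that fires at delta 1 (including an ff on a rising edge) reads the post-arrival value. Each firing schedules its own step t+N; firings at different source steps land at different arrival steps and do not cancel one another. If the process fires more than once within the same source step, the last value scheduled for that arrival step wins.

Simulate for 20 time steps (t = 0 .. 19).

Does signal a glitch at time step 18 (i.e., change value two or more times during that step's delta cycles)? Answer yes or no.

no

t=0 Δ0: g=1 e=1 f=1 c=0 a=0 clk=0 d=1 b=0
  Δ1: clk:0→1
  Δ2: g:1→0, f:1→0
  Δ3: e:1→0
  Δ4: b:0→1
  (4Δ to stable)
t=1 Δ0: g=0 e=0 f=0 c=0 a=0 clk=1 d=1 b=1
  Δ1: clk:1→0
  (1Δ to stable)
t=2 Δ0: g=0 e=0 f=0 c=0 a=0 clk=0 d=1 b=1
  Δ1: clk:0→1, d:1→0
  Δ2: f:0→1, b:1→0
  Δ3: e:0→1, a:0→1
  Δ4: b:0→1
  (4Δ to stable)
t=3 Δ0: g=0 e=1 f=1 c=0 a=1 clk=1 d=0 b=1
  Δ1: clk:1→0
  (1Δ to stable)
t=4 Δ0: g=0 e=1 f=1 c=0 a=1 clk=0 d=0 b=1
  Δ1: clk:0→1, d:0→1
  Δ2: b:1→0
  (2Δ to stable)
t=5 Δ0: g=0 e=1 f=1 c=0 a=1 clk=1 d=1 b=0
  Δ1: clk:1→0
  (1Δ to stable)
t=6 Δ0: g=0 e=1 f=1 c=0 a=1 clk=0 d=1 b=0
  Δ1: clk:0→1
  Δ2: f:1→0
  Δ3: a:1→0
  Δ4: e:1→0
  Δ5: b:0→1
  (5Δ to stable)
t=7 Δ0: g=0 e=0 f=0 c=0 a=0 clk=1 d=1 b=1
  Δ1: clk:1→0
  (1Δ to stable)
t=8 Δ0: g=0 e=0 f=0 c=0 a=0 clk=0 d=1 b=1
  Δ1: clk:0→1, d:1→0
  Δ2: f:0→1, b:1→0
  Δ3: e:0→1, a:0→1
  Δ4: b:0→1
  (4Δ to stable)
t=9 Δ0: g=0 e=1 f=1 c=0 a=1 clk=1 d=0 b=1
  Δ1: clk:1→0
  (1Δ to stable)
t=10 Δ0: g=0 e=1 f=1 c=0 a=1 clk=0 d=0 b=1
  Δ1: clk:0→1, d:0→1
  Δ2: b:1→0
  (2Δ to stable)
t=11 Δ0: g=0 e=1 f=1 c=0 a=1 clk=1 d=1 b=0
  Δ1: clk:1→0
  (1Δ to stable)
t=12 Δ0: g=0 e=1 f=1 c=0 a=1 clk=0 d=1 b=0
  Δ1: clk:0→1
  Δ2: f:1→0
  Δ3: a:1→0
  Δ4: e:1→0
  Δ5: b:0→1
  (5Δ to stable)
t=13 Δ0: g=0 e=0 f=0 c=0 a=0 clk=1 d=1 b=1
  Δ1: clk:1→0
  (1Δ to stable)
t=14 Δ0: g=0 e=0 f=0 c=0 a=0 clk=0 d=1 b=1
  Δ1: clk:0→1, d:1→0
  Δ2: f:0→1, b:1→0
  Δ3: e:0→1, a:0→1
  Δ4: b:0→1
  (4Δ to stable)
t=15 Δ0: g=0 e=1 f=1 c=0 a=1 clk=1 d=0 b=1
  Δ1: clk:1→0
  (1Δ to stable)
t=16 Δ0: g=0 e=1 f=1 c=0 a=1 clk=0 d=0 b=1
  Δ1: clk:0→1, d:0→1
  Δ2: b:1→0
  (2Δ to stable)
t=17 Δ0: g=0 e=1 f=1 c=0 a=1 clk=1 d=1 b=0
  Δ1: clk:1→0
  (1Δ to stable)
t=18 Δ0: g=0 e=1 f=1 c=0 a=1 clk=0 d=1 b=0
  Δ1: clk:0→1
  Δ2: f:1→0
  Δ3: a:1→0
  Δ4: e:1→0
  Δ5: b:0→1
  (5Δ to stable)
t=19 Δ0: g=0 e=0 f=0 c=0 a=0 clk=1 d=1 b=1
  Δ1: clk:1→0
  (1Δ to stable)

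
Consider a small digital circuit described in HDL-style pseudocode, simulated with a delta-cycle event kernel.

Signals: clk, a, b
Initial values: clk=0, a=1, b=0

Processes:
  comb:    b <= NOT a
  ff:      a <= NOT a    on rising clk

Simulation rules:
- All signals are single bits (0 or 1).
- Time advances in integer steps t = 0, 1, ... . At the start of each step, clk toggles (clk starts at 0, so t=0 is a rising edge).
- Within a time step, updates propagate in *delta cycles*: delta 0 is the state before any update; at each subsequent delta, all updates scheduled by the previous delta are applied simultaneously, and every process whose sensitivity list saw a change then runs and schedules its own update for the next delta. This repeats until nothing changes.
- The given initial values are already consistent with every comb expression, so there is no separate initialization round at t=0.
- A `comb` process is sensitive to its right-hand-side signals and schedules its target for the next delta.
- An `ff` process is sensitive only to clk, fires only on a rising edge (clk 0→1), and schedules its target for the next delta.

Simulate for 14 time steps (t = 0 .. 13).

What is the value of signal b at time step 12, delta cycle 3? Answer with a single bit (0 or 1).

1

[bits: clk,b,a]
t=0: Δ0=001 Δ1=101 Δ2=100 Δ3=110 | 3Δ
t=1: Δ0=110 Δ1=010 | 1Δ
t=2: Δ0=010 Δ1=110 Δ2=111 Δ3=101 | 3Δ
t=3: Δ0=101 Δ1=001 | 1Δ
t=4: Δ0=001 Δ1=101 Δ2=100 Δ3=110 | 3Δ
t=5: Δ0=110 Δ1=010 | 1Δ
t=6: Δ0=010 Δ1=110 Δ2=111 Δ3=101 | 3Δ
t=7: Δ0=101 Δ1=001 | 1Δ
t=8: Δ0=001 Δ1=101 Δ2=100 Δ3=110 | 3Δ
t=9: Δ0=110 Δ1=010 | 1Δ
t=10: Δ0=010 Δ1=110 Δ2=111 Δ3=101 | 3Δ
t=11: Δ0=101 Δ1=001 | 1Δ
t=12: Δ0=001 Δ1=101 Δ2=100 Δ3=110 | 3Δ
t=13: Δ0=110 Δ1=010 | 1Δ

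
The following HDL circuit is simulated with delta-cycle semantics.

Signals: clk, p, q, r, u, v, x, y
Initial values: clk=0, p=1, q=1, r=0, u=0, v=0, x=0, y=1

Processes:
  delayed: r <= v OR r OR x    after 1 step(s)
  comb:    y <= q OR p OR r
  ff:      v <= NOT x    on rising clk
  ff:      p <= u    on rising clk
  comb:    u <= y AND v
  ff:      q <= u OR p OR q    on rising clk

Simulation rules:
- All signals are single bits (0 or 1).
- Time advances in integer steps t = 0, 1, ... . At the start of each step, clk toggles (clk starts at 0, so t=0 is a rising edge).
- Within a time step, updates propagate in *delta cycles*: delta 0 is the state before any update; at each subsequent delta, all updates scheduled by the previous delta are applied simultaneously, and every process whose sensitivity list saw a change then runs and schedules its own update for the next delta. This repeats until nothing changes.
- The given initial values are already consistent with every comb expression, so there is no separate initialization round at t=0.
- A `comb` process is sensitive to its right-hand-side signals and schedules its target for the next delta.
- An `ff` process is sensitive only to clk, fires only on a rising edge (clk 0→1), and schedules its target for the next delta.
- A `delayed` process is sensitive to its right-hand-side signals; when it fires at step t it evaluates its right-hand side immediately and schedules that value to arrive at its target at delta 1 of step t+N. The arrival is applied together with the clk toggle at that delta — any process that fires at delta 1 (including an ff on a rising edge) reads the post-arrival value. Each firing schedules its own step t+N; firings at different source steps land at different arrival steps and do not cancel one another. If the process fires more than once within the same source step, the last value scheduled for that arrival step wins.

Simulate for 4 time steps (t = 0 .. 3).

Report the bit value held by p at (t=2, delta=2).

t=0 Δ0: y=1 u=0 q=1 x=0 v=0 clk=0 p=1 r=0
  Δ1: clk:0→1
  Δ2: v:0→1, p:1→0
  Δ3: u:0→1
  (3Δ to stable)
t=1 Δ0: y=1 u=1 q=1 x=0 v=1 clk=1 p=0 r=0
  Δ1: clk:1→0, r:0→1
  (1Δ to stable)
t=2 Δ0: y=1 u=1 q=1 x=0 v=1 clk=0 p=0 r=1
  Δ1: clk:0→1
  Δ2: p:0→1
  (2Δ to stable)
t=3 Δ0: y=1 u=1 q=1 x=0 v=1 clk=1 p=1 r=1
  Δ1: clk:1→0
  (1Δ to stable)

1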